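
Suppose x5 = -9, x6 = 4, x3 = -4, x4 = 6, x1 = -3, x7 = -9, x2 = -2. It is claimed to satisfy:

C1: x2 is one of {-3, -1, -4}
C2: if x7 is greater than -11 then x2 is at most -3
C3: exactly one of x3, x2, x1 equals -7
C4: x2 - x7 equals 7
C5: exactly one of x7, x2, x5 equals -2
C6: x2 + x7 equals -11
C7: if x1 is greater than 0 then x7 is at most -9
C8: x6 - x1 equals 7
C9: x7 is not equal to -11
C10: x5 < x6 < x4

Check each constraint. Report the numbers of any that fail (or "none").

Constraints 1, 2, and 3 are violated.

C1: x2 = -2 is not in {-3, -1, -4} — does not hold.
C2: x7 = -9 > -11, so we need x2 ≤ -3; but x2 = -2 > -3 — does not hold.
C3: x3=-4, x2=-2, x1=-3; 0 of them equal -7, not exactly one — does not hold.
C4: x2 - x7 = -2 - (-9) = 7 — holds.
C5: x7=-9, x2=-2, x5=-9; 1 of them equals -2 — holds.
C6: x2 + x7 = -2 + (-9) = -11 — holds.
C7: x1 = -3, not > 0; antecedent false, conditional vacuously true — holds.
C8: x6 - x1 = 4 - (-3) = 7 — holds.
C9: x7 = -9, and -9 ≠ -11 — holds.
C10: values -9 < 4 < 6 — holds.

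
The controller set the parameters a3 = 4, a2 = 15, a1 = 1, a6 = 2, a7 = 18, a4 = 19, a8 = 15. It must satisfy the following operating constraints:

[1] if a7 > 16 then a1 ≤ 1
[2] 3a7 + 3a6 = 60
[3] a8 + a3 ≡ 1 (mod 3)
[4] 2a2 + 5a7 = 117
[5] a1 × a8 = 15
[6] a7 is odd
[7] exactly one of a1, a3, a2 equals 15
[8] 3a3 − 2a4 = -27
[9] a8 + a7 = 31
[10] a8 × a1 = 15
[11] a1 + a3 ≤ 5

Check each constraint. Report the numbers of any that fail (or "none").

Constraints 4, 6, 8, and 9 are violated.

[1] a7 = 18 > 16, so we need a1 ≤ 1; a1 = 1 ≤ 1  OK
[2] 3a7 + 3a6 = 3(18) + 3(2) = 60  OK
[3] a8 + a3 = 19; 19 mod 3 = 1  OK
[4] 2a2 + 5a7 = 2(15) + 5(18) = 120, not 117  FAIL
[5] a1 × a8 = 1 × 15 = 15  OK
[6] a7 = 18 is even  FAIL
[7] a1=1, a3=4, a2=15; 1 of them equals 15  OK
[8] 3a3 − 2a4 = 3(4) − 2(19) = -26, not -27  FAIL
[9] a8 + a7 = 15 + 18 = 33, not 31  FAIL
[10] a8 × a1 = 15 × 1 = 15  OK
[11] a1 + a3 = 1 + 4 = 5; 5 ≤ 5  OK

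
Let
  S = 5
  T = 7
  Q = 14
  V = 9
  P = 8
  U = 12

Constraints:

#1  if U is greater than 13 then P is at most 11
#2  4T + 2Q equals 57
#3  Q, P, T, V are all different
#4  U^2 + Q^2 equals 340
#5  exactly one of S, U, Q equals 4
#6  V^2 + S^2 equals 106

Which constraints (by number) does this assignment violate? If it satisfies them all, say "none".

#1 U = 12, not > 13; antecedent false, conditional vacuously true — holds.
#2 4T + 2Q = 4(7) + 2(14) = 56, not 57 — fails.
#3 values 14, 8, 7, 9 are pairwise distinct — holds.
#4 U^2 + Q^2 = 12^2 + 14^2 = 144 + 196 = 340 — holds.
#5 S=5, U=12, Q=14; 0 of them equal 4, not exactly one — fails.
#6 V^2 + S^2 = 9^2 + 5^2 = 81 + 25 = 106 — holds.

Violated: 2, 5.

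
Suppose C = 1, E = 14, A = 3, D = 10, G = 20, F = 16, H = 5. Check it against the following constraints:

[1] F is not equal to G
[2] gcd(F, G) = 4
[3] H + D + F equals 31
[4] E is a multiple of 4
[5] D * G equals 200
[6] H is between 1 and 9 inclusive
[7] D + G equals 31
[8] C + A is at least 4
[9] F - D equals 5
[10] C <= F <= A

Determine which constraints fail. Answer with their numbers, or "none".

[1] F = 16, G = 20; distinct  holds
[2] gcd(16, 20) = 4  holds
[3] H + D + F = 5 + 10 + 16 = 31  holds
[4] 14 = 4*3 + 2, so 4 does not divide 14  fails
[5] D * G = 10 * 20 = 200  holds
[6] H = 5 lies in [1, 9]  holds
[7] D + G = 10 + 20 = 30, not 31  fails
[8] C + A = 1 + 3 = 4; 4 ≥ 4  holds
[9] F - D = 16 - 10 = 6, not 5  fails
[10] values 1, 16, 3; F = 16 is not <= A = 3  fails

Constraints 4, 7, 9, and 10 do not hold.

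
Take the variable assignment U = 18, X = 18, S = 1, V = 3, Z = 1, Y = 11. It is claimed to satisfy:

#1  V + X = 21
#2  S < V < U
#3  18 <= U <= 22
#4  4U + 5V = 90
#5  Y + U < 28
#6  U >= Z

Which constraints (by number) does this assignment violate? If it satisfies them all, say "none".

#1 V + X = 3 + 18 = 21 — holds.
#2 values 1 < 3 < 18 — holds.
#3 U = 18 lies in [18, 22] — holds.
#4 4U + 5V = 4(18) + 5(3) = 87, not 90 — fails.
#5 Y + U = 11 + 18 = 29; 29 ≥ 28, bound 28 not met — fails.
#6 U = 18, Z = 1; 18 ≥ 1 — holds.

The assignment fails constraints 4 and 5.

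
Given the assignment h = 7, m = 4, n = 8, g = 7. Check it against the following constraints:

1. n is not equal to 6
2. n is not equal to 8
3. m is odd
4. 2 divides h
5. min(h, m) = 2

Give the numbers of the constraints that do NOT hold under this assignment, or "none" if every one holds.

Constraints 2, 3, 4, and 5 do not hold.

1. n = 8, and 8 ≠ 6 — holds.
2. n = 8, but 8 is required to differ — fails.
3. m = 4 is even — fails.
4. 7 = 2*3 + 1, so 2 does not divide 7 — fails.
5. min(7, 4) = 4, not 2 — fails.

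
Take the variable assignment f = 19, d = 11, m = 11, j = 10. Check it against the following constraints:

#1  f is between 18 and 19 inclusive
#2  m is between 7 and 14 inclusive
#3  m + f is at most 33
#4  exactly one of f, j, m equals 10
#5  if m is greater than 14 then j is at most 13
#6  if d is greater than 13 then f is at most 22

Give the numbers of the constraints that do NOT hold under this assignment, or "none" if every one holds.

All constraints are satisfied.

#1 f = 19 lies in [18, 19]  yes
#2 m = 11 lies in [7, 14]  yes
#3 m + f = 11 + 19 = 30; 30 ≤ 33  yes
#4 f=19, j=10, m=11; 1 of them equals 10  yes
#5 m = 11, not > 14; antecedent false, conditional vacuously true  yes
#6 d = 11, not > 13; antecedent false, conditional vacuously true  yes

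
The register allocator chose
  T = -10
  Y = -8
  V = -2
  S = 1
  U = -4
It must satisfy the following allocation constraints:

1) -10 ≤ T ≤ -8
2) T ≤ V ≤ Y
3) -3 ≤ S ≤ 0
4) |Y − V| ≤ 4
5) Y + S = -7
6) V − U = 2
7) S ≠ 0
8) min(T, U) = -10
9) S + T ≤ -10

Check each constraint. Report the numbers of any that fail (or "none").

1) T = -10 lies in [-10, -8]  ✔
2) values -10, -2, -8; V = -2 is not ≤ Y = -8  ✘
3) S = 1 is outside [-3, 0]  ✘
4) |-8 − (-2)| = 6; 6 > 4, exceeds bound 4  ✘
5) Y + S = -8 + 1 = -7  ✔
6) V − U = -2 − (-4) = 2  ✔
7) S = 1, and 1 ≠ 0  ✔
8) min(-10, -4) = -10  ✔
9) S + T = 1 + (-10) = -9; -9 > -10, bound -10 not met  ✘

Constraints 2, 3, 4, and 9 do not hold.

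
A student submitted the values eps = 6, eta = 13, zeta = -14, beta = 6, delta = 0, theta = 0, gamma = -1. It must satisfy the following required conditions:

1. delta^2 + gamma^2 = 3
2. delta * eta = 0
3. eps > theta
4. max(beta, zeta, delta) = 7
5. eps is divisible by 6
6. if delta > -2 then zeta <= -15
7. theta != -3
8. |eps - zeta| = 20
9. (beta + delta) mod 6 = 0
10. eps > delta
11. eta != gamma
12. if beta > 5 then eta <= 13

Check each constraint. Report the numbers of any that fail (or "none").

1. delta^2 + gamma^2 = 0^2 + (-1)^2 = 0 + 1 = 1, not 3  fails
2. delta * eta = 0 * 13 = 0  holds
3. eps = 6, theta = 0; 6 > 0  holds
4. max(6, -14, 0) = 6, not 7  fails
5. 6 / 6 = 1, so 6 divides 6  holds
6. delta = 0 > -2, so we need zeta ≤ -15; but zeta = -14 > -15  fails
7. theta = 0, and 0 ≠ -3  holds
8. |6 - (-14)| = 20  holds
9. beta + delta = 6; 6 mod 6 = 0  holds
10. eps = 6, delta = 0; 6 > 0  holds
11. eta = 13, gamma = -1; distinct  holds
12. beta = 6 > 5, so we need eta ≤ 13; eta = 13 ≤ 13  holds

The assignment fails constraints 1, 4, 6.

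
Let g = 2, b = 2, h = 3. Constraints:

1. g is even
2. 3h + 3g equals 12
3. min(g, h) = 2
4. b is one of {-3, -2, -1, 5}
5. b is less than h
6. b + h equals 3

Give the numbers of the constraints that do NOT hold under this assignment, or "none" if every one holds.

1. g = 2 is even — satisfied.
2. 3h + 3g = 3(3) + 3(2) = 15, not 12 — violated.
3. min(2, 3) = 2 — satisfied.
4. b = 2 is not in {-3, -2, -1, 5} — violated.
5. b = 2, h = 3; 2 < 3 — satisfied.
6. b + h = 2 + 3 = 5, not 3 — violated.

Violated: 2, 4, 6.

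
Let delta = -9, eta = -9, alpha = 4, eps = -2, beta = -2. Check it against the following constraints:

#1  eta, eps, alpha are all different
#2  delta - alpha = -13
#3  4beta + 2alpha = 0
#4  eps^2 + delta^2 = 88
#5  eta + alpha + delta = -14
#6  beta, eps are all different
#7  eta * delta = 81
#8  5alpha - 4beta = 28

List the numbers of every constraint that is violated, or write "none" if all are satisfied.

#1 values -9, -2, 4 are pairwise distinct  OK
#2 delta - alpha = -9 - 4 = -13  OK
#3 4beta + 2alpha = 4(-2) + 2(4) = 0  OK
#4 eps^2 + delta^2 = (-2)^2 + (-9)^2 = 4 + 81 = 85, not 88  FAIL
#5 eta + alpha + delta = -9 + 4 + (-9) = -14  OK
#6 beta = eps = -2, not all different  FAIL
#7 eta * delta = -9 * (-9) = 81  OK
#8 5alpha - 4beta = 5(4) - 4(-2) = 28  OK

Violated: 4 and 6.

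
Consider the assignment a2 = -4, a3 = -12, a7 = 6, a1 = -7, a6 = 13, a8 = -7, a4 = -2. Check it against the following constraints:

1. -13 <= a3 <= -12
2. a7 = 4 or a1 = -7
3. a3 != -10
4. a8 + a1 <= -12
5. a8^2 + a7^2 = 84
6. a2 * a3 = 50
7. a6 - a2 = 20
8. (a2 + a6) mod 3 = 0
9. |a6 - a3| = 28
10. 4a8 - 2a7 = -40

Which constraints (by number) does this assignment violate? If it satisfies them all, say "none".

1. a3 = -12 lies in [-13, -12] — holds.
2. a7 = 6 ≠ 4, but a1 = -7 = -7 (second disjunct) — holds.
3. a3 = -12, and -12 ≠ -10 — holds.
4. a8 + a1 = -7 + (-7) = -14; -14 ≤ -12 — holds.
5. a8^2 + a7^2 = (-7)^2 + 6^2 = 49 + 36 = 85, not 84 — does not hold.
6. a2 * a3 = -4 * (-12) = 48, not 50 — does not hold.
7. a6 - a2 = 13 - (-4) = 17, not 20 — does not hold.
8. a2 + a6 = 9; 9 mod 3 = 0 — holds.
9. |13 - (-12)| = 25, not 28 — does not hold.
10. 4a8 - 2a7 = 4(-7) - 2(6) = -40 — holds.

Violated: 5, 6, 7, 9.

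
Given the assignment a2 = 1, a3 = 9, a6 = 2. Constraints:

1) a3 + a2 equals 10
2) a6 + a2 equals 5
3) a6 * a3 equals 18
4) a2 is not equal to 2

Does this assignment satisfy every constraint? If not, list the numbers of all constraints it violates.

No — constraint 2 is not satisfied.

1) a3 + a2 = 9 + 1 = 10 — holds.
2) a6 + a2 = 2 + 1 = 3, not 5 — fails.
3) a6 * a3 = 2 * 9 = 18 — holds.
4) a2 = 1, and 1 ≠ 2 — holds.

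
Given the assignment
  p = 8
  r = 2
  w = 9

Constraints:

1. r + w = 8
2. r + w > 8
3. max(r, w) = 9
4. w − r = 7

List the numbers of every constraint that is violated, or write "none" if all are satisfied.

1. r + w = 2 + 9 = 11, not 8  ✗
2. r + w = 2 + 9 = 11; 11 > 8  ✓
3. max(2, 9) = 9  ✓
4. w − r = 9 − 2 = 7  ✓

The assignment fails constraint 1.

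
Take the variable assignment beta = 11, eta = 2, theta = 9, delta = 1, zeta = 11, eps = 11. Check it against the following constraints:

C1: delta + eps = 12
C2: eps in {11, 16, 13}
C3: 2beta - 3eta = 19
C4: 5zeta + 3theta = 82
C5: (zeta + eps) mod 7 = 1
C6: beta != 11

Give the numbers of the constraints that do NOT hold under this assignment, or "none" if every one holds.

The assignment fails constraints 3 and 6.

C1: delta + eps = 1 + 11 = 12  true
C2: eps = 11 is in {11, 16, 13}  true
C3: 2beta - 3eta = 2(11) - 3(2) = 16, not 19  false
C4: 5zeta + 3theta = 5(11) + 3(9) = 82  true
C5: zeta + eps = 22; 22 mod 7 = 1  true
C6: beta = 11, but 11 is required to differ  false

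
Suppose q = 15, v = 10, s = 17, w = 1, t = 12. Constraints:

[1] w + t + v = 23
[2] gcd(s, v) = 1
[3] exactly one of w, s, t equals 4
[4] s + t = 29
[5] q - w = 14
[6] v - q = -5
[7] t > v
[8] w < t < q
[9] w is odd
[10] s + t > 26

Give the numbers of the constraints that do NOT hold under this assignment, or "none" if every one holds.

[1] w + t + v = 1 + 12 + 10 = 23 — satisfied.
[2] gcd(17, 10) = 1 — satisfied.
[3] w=1, s=17, t=12; 0 of them equal 4, not exactly one — violated.
[4] s + t = 17 + 12 = 29 — satisfied.
[5] q - w = 15 - 1 = 14 — satisfied.
[6] v - q = 10 - 15 = -5 — satisfied.
[7] t = 12, v = 10; 12 > 10 — satisfied.
[8] values 1 < 12 < 15 — satisfied.
[9] w = 1 is odd — satisfied.
[10] s + t = 17 + 12 = 29; 29 > 26 — satisfied.

Violated: 3.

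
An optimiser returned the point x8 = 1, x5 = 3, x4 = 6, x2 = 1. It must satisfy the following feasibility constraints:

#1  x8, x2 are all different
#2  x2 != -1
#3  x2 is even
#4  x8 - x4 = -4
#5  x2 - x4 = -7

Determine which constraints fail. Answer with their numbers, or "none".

No — constraints 1, 3, 4, and 5 are not satisfied.

#1 x8 = x2 = 1, not all different  ✗
#2 x2 = 1, and 1 ≠ -1  ✓
#3 x2 = 1 is odd  ✗
#4 x8 - x4 = 1 - 6 = -5, not -4  ✗
#5 x2 - x4 = 1 - 6 = -5, not -7  ✗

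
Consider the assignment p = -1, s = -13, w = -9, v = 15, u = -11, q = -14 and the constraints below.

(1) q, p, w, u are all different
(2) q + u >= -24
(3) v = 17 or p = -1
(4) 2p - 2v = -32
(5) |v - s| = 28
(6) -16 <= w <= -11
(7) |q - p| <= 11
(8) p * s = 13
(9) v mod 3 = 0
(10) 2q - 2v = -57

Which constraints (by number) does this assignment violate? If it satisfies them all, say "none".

No — constraints 2, 6, 7, 10 are not satisfied.

(1) values -14, -1, -9, -11 are pairwise distinct  ✔
(2) q + u = -14 + (-11) = -25; -25 < -24, bound -24 not met  ✘
(3) v = 15 ≠ 17, but p = -1 = -1 (second disjunct)  ✔
(4) 2p - 2v = 2(-1) - 2(15) = -32  ✔
(5) |15 - (-13)| = 28  ✔
(6) w = -9 is outside [-16, -11]  ✘
(7) |-14 - (-1)| = 13; 13 > 11, exceeds bound 11  ✘
(8) p * s = -1 * (-13) = 13  ✔
(9) 15 mod 3 = 0  ✔
(10) 2q - 2v = 2(-14) - 2(15) = -58, not -57  ✘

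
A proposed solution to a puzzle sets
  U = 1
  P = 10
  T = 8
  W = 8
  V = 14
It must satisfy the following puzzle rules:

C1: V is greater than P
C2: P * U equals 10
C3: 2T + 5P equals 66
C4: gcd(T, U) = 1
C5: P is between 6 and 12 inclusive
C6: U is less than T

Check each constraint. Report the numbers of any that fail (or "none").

No violations.

C1: V = 14, P = 10; 14 > 10 — holds.
C2: P * U = 10 * 1 = 10 — holds.
C3: 2T + 5P = 2(8) + 5(10) = 66 — holds.
C4: gcd(8, 1) = 1 — holds.
C5: P = 10 lies in [6, 12] — holds.
C6: U = 1, T = 8; 1 < 8 — holds.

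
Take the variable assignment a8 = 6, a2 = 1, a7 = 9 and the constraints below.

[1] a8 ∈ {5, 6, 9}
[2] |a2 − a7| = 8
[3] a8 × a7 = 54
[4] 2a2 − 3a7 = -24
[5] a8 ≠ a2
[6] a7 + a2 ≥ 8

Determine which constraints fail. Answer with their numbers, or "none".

Constraint 4 is violated.

[1] a8 = 6 is in {5, 6, 9} — OK.
[2] |1 − 9| = 8 — OK.
[3] a8 × a7 = 6 × 9 = 54 — OK.
[4] 2a2 − 3a7 = 2(1) − 3(9) = -25, not -24 — violated.
[5] a8 = 6, a2 = 1; distinct — OK.
[6] a7 + a2 = 9 + 1 = 10; 10 ≥ 8 — OK.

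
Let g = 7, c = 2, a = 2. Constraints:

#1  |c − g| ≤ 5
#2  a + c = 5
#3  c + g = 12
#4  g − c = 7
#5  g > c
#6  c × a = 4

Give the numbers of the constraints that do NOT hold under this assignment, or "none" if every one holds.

No — constraints 2, 3, and 4 are not satisfied.

#1 |2 − 7| = 5; 5 ≤ 5 — OK.
#2 a + c = 2 + 2 = 4, not 5 — violated.
#3 c + g = 2 + 7 = 9, not 12 — violated.
#4 g − c = 7 − 2 = 5, not 7 — violated.
#5 g = 7, c = 2; 7 > 2 — OK.
#6 c × a = 2 × 2 = 4 — OK.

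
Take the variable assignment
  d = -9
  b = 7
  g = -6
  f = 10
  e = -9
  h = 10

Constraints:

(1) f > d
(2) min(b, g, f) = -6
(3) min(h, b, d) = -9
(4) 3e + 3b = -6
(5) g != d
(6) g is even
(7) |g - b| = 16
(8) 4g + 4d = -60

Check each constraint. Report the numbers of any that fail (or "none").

The assignment fails constraint 7.

(1) f = 10, d = -9; 10 > -9  ✔
(2) min(7, -6, 10) = -6  ✔
(3) min(10, 7, -9) = -9  ✔
(4) 3e + 3b = 3(-9) + 3(7) = -6  ✔
(5) g = -6, d = -9; distinct  ✔
(6) g = -6 is even  ✔
(7) |-6 - 7| = 13, not 16  ✘
(8) 4g + 4d = 4(-6) + 4(-9) = -60  ✔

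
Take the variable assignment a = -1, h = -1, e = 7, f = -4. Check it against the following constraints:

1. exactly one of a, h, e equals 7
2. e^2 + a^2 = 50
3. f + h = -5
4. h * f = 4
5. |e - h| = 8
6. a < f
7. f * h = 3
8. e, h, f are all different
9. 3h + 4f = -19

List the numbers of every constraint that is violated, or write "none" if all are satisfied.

The assignment fails constraints 6, 7.

1. a=-1, h=-1, e=7; 1 of them equals 7  ✓
2. e^2 + a^2 = 7^2 + (-1)^2 = 49 + 1 = 50  ✓
3. f + h = -4 + (-1) = -5  ✓
4. h * f = -1 * (-4) = 4  ✓
5. |7 - (-1)| = 8  ✓
6. a = -1, f = -4; -1 ≥ -4 (want <)  ✗
7. f * h = -4 * (-1) = 4, not 3  ✗
8. values 7, -1, -4 are pairwise distinct  ✓
9. 3h + 4f = 3(-1) + 4(-4) = -19  ✓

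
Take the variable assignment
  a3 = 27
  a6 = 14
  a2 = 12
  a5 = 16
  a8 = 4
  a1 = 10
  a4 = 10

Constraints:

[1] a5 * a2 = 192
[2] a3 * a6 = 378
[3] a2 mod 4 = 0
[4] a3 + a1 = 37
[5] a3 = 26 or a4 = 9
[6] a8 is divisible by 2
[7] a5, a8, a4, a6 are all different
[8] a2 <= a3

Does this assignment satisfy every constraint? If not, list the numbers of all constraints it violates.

Violated: 5.

[1] a5 * a2 = 16 * 12 = 192  OK
[2] a3 * a6 = 27 * 14 = 378  OK
[3] 12 mod 4 = 0  OK
[4] a3 + a1 = 27 + 10 = 37  OK
[5] a3 = 27 ≠ 26 and a4 = 10 ≠ 9; both disjuncts false  FAIL
[6] 4 / 2 = 2, so 2 divides 4  OK
[7] values 16, 4, 10, 14 are pairwise distinct  OK
[8] a2 = 12, a3 = 27; 12 ≤ 27  OK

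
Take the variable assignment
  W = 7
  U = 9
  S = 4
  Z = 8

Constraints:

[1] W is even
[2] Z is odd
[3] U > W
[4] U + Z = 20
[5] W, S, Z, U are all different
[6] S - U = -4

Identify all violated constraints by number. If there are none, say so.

[1] W = 7 is odd  ✗
[2] Z = 8 is even  ✗
[3] U = 9, W = 7; 9 > 7  ✓
[4] U + Z = 9 + 8 = 17, not 20  ✗
[5] values 7, 4, 8, 9 are pairwise distinct  ✓
[6] S - U = 4 - 9 = -5, not -4  ✗

Constraints 1, 2, 4, and 6 do not hold.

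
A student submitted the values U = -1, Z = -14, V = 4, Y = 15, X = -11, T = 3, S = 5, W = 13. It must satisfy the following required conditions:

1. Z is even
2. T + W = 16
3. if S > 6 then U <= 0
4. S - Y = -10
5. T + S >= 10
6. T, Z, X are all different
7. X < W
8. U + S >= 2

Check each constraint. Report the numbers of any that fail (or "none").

1. Z = -14 is even  yes
2. T + W = 3 + 13 = 16  yes
3. S = 5, not > 6; antecedent false, conditional vacuously true  yes
4. S - Y = 5 - 15 = -10  yes
5. T + S = 3 + 5 = 8; 8 < 10, bound 10 not met  no
6. values 3, -14, -11 are pairwise distinct  yes
7. X = -11, W = 13; -11 < 13  yes
8. U + S = -1 + 5 = 4; 4 ≥ 2  yes

No — constraint 5 is not satisfied.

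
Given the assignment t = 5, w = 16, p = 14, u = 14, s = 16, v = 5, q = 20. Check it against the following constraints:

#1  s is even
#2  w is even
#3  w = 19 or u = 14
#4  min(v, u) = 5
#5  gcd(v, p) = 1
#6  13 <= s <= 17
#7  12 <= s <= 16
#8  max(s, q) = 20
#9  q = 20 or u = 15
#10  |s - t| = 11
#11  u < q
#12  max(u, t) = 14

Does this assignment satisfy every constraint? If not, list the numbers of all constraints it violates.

No violations.

#1 s = 16 is even — satisfied.
#2 w = 16 is even — satisfied.
#3 w = 16 ≠ 19, but u = 14 = 14 (second disjunct) — satisfied.
#4 min(5, 14) = 5 — satisfied.
#5 gcd(5, 14) = 1 — satisfied.
#6 s = 16 lies in [13, 17] — satisfied.
#7 s = 16 lies in [12, 16] — satisfied.
#8 max(16, 20) = 20 — satisfied.
#9 q = 20 = 20 (first disjunct) — satisfied.
#10 |16 - 5| = 11 — satisfied.
#11 u = 14, q = 20; 14 < 20 — satisfied.
#12 max(14, 5) = 14 — satisfied.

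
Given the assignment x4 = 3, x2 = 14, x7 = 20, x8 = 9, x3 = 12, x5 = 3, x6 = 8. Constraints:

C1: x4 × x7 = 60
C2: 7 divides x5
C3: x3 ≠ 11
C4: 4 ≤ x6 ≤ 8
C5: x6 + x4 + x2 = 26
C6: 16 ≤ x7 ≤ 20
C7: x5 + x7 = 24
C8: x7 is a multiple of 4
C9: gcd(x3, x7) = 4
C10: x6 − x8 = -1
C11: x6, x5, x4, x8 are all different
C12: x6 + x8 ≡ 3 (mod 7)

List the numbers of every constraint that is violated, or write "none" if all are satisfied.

No — constraints 2, 5, 7, and 11 are not satisfied.

C1: x4 × x7 = 3 × 20 = 60 — holds.
C2: 3 = 7×0 + 3, so 7 does not divide 3 — does not hold.
C3: x3 = 12, and 12 ≠ 11 — holds.
C4: x6 = 8 lies in [4, 8] — holds.
C5: x6 + x4 + x2 = 8 + 3 + 14 = 25, not 26 — does not hold.
C6: x7 = 20 lies in [16, 20] — holds.
C7: x5 + x7 = 3 + 20 = 23, not 24 — does not hold.
C8: 20 / 4 = 5, so 4 divides 20 — holds.
C9: gcd(12, 20) = 4 — holds.
C10: x6 − x8 = 8 − 9 = -1 — holds.
C11: x5 = x4 = 3, not all different — does not hold.
C12: x6 + x8 = 17; 17 mod 7 = 3 — holds.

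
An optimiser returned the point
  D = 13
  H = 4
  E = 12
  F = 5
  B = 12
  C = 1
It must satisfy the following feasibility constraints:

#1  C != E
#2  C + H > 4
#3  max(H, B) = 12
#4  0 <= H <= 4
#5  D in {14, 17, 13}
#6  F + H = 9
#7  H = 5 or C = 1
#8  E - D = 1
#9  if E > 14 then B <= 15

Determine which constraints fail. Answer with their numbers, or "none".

Violated: 8.

#1 C = 1, E = 12; distinct — holds.
#2 C + H = 1 + 4 = 5; 5 > 4 — holds.
#3 max(4, 12) = 12 — holds.
#4 H = 4 lies in [0, 4] — holds.
#5 D = 13 is in {14, 17, 13} — holds.
#6 F + H = 5 + 4 = 9 — holds.
#7 H = 4 ≠ 5, but C = 1 = 1 (second disjunct) — holds.
#8 E - D = 12 - 13 = -1, not 1 — fails.
#9 E = 12, not > 14; antecedent false, conditional vacuously true — holds.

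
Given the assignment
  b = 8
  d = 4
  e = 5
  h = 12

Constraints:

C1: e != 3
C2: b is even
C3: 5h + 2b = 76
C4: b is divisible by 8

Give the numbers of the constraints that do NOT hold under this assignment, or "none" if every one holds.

Yes — all constraints hold.

C1: e = 5, and 5 ≠ 3 — holds.
C2: b = 8 is even — holds.
C3: 5h + 2b = 5(12) + 2(8) = 76 — holds.
C4: 8 / 8 = 1, so 8 divides 8 — holds.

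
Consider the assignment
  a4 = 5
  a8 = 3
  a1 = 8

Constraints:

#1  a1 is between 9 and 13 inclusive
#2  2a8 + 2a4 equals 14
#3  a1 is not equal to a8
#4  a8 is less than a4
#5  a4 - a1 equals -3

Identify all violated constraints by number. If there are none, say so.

The assignment fails constraints 1 and 2.

#1 a1 = 8 is outside [9, 13] — violated.
#2 2a8 + 2a4 = 2(3) + 2(5) = 16, not 14 — violated.
#3 a1 = 8, a8 = 3; distinct — OK.
#4 a8 = 3, a4 = 5; 3 < 5 — OK.
#5 a4 - a1 = 5 - 8 = -3 — OK.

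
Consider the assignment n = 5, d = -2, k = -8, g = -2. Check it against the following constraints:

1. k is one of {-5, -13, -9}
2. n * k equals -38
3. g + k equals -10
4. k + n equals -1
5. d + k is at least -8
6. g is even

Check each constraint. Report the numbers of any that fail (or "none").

Constraints 1, 2, 4, and 5 are violated.

1. k = -8 is not in {-5, -13, -9}  fails
2. n * k = 5 * (-8) = -40, not -38  fails
3. g + k = -2 + (-8) = -10  holds
4. k + n = -8 + 5 = -3, not -1  fails
5. d + k = -2 + (-8) = -10; -10 < -8, bound -8 not met  fails
6. g = -2 is even  holds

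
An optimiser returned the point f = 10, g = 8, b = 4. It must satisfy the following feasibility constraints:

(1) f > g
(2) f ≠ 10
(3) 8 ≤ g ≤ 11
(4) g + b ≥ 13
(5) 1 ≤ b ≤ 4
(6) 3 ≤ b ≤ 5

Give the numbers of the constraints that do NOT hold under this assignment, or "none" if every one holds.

(1) f = 10, g = 8; 10 > 8 — holds.
(2) f = 10, but 10 is required to differ — fails.
(3) g = 8 lies in [8, 11] — holds.
(4) g + b = 8 + 4 = 12; 12 < 13, bound 13 not met — fails.
(5) b = 4 lies in [1, 4] — holds.
(6) b = 4 lies in [3, 5] — holds.

Constraints 2, 4 do not hold.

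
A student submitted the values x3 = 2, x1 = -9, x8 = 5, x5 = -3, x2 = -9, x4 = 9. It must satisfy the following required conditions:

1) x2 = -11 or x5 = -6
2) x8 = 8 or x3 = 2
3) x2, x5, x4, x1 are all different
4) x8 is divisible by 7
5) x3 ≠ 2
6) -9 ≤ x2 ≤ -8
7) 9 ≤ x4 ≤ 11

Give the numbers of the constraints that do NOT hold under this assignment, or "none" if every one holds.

1) x2 = -9 ≠ -11 and x5 = -3 ≠ -6; both disjuncts false — violated.
2) x8 = 5 ≠ 8, but x3 = 2 = 2 (second disjunct) — OK.
3) x2 = x1 = -9, not all different — violated.
4) 5 = 7×0 + 5, so 7 does not divide 5 — violated.
5) x3 = 2, but 2 is required to differ — violated.
6) x2 = -9 lies in [-9, -8] — OK.
7) x4 = 9 lies in [9, 11] — OK.

Constraints 1, 3, 4, and 5 are violated.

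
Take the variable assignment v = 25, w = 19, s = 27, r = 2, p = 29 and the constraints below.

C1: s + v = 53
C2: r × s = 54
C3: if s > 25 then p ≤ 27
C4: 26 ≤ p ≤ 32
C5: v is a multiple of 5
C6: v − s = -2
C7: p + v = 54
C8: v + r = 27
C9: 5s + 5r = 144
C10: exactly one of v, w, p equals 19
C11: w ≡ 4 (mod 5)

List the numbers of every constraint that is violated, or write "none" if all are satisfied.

Constraints 1, 3, and 9 are violated.

C1: s + v = 27 + 25 = 52, not 53 — fails.
C2: r × s = 2 × 27 = 54 — holds.
C3: s = 27 > 25, so we need p ≤ 27; but p = 29 > 27 — fails.
C4: p = 29 lies in [26, 32] — holds.
C5: 25 / 5 = 5, so 5 divides 25 — holds.
C6: v − s = 25 − 27 = -2 — holds.
C7: p + v = 29 + 25 = 54 — holds.
C8: v + r = 25 + 2 = 27 — holds.
C9: 5s + 5r = 5(27) + 5(2) = 145, not 144 — fails.
C10: v=25, w=19, p=29; 1 of them equals 19 — holds.
C11: 19 mod 5 = 4 — holds.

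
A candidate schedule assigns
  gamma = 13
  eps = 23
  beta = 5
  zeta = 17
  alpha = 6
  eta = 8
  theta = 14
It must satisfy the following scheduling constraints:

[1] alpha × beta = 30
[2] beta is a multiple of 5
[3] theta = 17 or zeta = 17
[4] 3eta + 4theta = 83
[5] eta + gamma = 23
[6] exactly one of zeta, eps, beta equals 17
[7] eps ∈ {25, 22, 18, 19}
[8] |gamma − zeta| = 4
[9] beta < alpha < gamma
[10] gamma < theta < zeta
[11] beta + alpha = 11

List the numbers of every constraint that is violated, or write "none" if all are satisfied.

[1] alpha × beta = 6 × 5 = 30  ✔
[2] 5 / 5 = 1, so 5 divides 5  ✔
[3] theta = 14 ≠ 17, but zeta = 17 = 17 (second disjunct)  ✔
[4] 3eta + 4theta = 3(8) + 4(14) = 80, not 83  ✘
[5] eta + gamma = 8 + 13 = 21, not 23  ✘
[6] zeta=17, eps=23, beta=5; 1 of them equals 17  ✔
[7] eps = 23 is not in {25, 22, 18, 19}  ✘
[8] |13 − 17| = 4  ✔
[9] values 5 < 6 < 13  ✔
[10] values 13 < 14 < 17  ✔
[11] beta + alpha = 5 + 6 = 11  ✔

Violated: 4, 5, and 7.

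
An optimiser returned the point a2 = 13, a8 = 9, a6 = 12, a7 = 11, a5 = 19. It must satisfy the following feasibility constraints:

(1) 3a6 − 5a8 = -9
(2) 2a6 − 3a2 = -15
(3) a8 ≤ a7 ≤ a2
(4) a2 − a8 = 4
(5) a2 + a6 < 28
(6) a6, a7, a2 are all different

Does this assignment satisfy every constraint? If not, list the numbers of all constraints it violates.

None — every constraint holds.

(1) 3a6 − 5a8 = 3(12) − 5(9) = -9  holds
(2) 2a6 − 3a2 = 2(12) − 3(13) = -15  holds
(3) values 9 ≤ 11 ≤ 13  holds
(4) a2 − a8 = 13 − 9 = 4  holds
(5) a2 + a6 = 13 + 12 = 25; 25 < 28  holds
(6) values 12, 11, 13 are pairwise distinct  holds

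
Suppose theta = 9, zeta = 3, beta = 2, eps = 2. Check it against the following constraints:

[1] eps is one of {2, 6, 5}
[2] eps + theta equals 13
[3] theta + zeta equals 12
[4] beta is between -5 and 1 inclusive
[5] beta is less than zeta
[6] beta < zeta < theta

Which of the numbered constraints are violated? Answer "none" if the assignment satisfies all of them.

Constraints 2 and 4 do not hold.

[1] eps = 2 is in {2, 6, 5}  holds
[2] eps + theta = 2 + 9 = 11, not 13  fails
[3] theta + zeta = 9 + 3 = 12  holds
[4] beta = 2 is outside [-5, 1]  fails
[5] beta = 2, zeta = 3; 2 < 3  holds
[6] values 2 < 3 < 9  holds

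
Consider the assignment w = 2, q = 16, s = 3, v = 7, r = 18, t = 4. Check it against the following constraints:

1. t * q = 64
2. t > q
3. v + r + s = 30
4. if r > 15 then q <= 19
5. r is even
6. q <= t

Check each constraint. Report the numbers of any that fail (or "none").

Violated: 2, 3, 6.

1. t * q = 4 * 16 = 64 — holds.
2. t = 4, q = 16; 4 ≤ 16 (want >) — fails.
3. v + r + s = 7 + 18 + 3 = 28, not 30 — fails.
4. r = 18 > 15, so we need q ≤ 19; q = 16 ≤ 19 — holds.
5. r = 18 is even — holds.
6. q = 16, t = 4; 16 > 4 (want ≤) — fails.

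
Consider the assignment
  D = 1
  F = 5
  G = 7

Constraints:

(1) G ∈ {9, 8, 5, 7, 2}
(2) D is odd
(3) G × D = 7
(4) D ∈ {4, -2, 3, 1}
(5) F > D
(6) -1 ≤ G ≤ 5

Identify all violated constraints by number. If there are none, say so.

(1) G = 7 is in {9, 8, 5, 7, 2}  yes
(2) D = 1 is odd  yes
(3) G × D = 7 × 1 = 7  yes
(4) D = 1 is in {4, -2, 3, 1}  yes
(5) F = 5, D = 1; 5 > 1  yes
(6) G = 7 is outside [-1, 5]  no

Constraint 6 is violated.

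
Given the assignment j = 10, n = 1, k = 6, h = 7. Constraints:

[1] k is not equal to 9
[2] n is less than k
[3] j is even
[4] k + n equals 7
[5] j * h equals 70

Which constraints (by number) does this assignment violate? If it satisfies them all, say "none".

[1] k = 6, and 6 ≠ 9 — satisfied.
[2] n = 1, k = 6; 1 < 6 — satisfied.
[3] j = 10 is even — satisfied.
[4] k + n = 6 + 1 = 7 — satisfied.
[5] j * h = 10 * 7 = 70 — satisfied.

The assignment satisfies every constraint.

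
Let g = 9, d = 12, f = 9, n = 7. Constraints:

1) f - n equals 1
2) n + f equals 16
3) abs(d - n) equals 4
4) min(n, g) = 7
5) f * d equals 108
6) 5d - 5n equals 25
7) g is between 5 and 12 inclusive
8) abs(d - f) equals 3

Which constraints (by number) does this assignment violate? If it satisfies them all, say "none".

Violated: 1 and 3.

1) f - n = 9 - 7 = 2, not 1  ✗
2) n + f = 7 + 9 = 16  ✓
3) abs(12 - 7) = 5, not 4  ✗
4) min(7, 9) = 7  ✓
5) f * d = 9 * 12 = 108  ✓
6) 5d - 5n = 5(12) - 5(7) = 25  ✓
7) g = 9 lies in [5, 12]  ✓
8) abs(12 - 9) = 3  ✓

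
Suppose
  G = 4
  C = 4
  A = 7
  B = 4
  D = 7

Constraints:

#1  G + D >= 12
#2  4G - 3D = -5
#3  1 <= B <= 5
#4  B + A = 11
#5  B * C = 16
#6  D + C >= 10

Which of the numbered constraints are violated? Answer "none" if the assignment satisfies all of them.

#1 G + D = 4 + 7 = 11; 11 < 12, bound 12 not met — does not hold.
#2 4G - 3D = 4(4) - 3(7) = -5 — holds.
#3 B = 4 lies in [1, 5] — holds.
#4 B + A = 4 + 7 = 11 — holds.
#5 B * C = 4 * 4 = 16 — holds.
#6 D + C = 7 + 4 = 11; 11 ≥ 10 — holds.

The assignment fails constraint 1.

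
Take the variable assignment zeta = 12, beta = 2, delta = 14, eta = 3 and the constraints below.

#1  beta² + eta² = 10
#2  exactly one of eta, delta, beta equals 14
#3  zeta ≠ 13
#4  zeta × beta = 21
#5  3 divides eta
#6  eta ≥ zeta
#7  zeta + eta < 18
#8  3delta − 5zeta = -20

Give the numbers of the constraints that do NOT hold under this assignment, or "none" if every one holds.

#1 beta² + eta² = 2² + 3² = 4 + 9 = 13, not 10 — violated.
#2 eta=3, delta=14, beta=2; 1 of them equals 14 — OK.
#3 zeta = 12, and 12 ≠ 13 — OK.
#4 zeta × beta = 12 × 2 = 24, not 21 — violated.
#5 3 / 3 = 1, so 3 divides 3 — OK.
#6 eta = 3, zeta = 12; 3 < 12 (want ≥) — violated.
#7 zeta + eta = 12 + 3 = 15; 15 < 18 — OK.
#8 3delta − 5zeta = 3(14) − 5(12) = -18, not -20 — violated.

Constraints 1, 4, 6, and 8 are violated.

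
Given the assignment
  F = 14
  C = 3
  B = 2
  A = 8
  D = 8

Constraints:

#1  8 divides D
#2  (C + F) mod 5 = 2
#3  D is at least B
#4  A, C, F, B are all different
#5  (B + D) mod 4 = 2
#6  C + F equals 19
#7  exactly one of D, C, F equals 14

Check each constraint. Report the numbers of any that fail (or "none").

#1 8 / 8 = 1, so 8 divides 8 — holds.
#2 C + F = 17; 17 mod 5 = 2 — holds.
#3 D = 8, B = 2; 8 ≥ 2 — holds.
#4 values 8, 3, 14, 2 are pairwise distinct — holds.
#5 B + D = 10; 10 mod 4 = 2 — holds.
#6 C + F = 3 + 14 = 17, not 19 — fails.
#7 D=8, C=3, F=14; 1 of them equals 14 — holds.

Constraint 6 is violated.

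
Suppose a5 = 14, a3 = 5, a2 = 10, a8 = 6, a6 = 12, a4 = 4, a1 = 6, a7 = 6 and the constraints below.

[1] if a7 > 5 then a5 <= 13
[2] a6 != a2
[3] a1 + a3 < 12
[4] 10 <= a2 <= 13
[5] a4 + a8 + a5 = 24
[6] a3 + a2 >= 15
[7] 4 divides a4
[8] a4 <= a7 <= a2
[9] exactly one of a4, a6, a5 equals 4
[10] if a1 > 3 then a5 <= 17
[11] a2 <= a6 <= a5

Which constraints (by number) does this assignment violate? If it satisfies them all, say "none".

[1] a7 = 6 > 5, so we need a5 ≤ 13; but a5 = 14 > 13  false
[2] a6 = 12, a2 = 10; distinct  true
[3] a1 + a3 = 6 + 5 = 11; 11 < 12  true
[4] a2 = 10 lies in [10, 13]  true
[5] a4 + a8 + a5 = 4 + 6 + 14 = 24  true
[6] a3 + a2 = 5 + 10 = 15; 15 ≥ 15  true
[7] 4 / 4 = 1, so 4 divides 4  true
[8] values 4 <= 6 <= 10  true
[9] a4=4, a6=12, a5=14; 1 of them equals 4  true
[10] a1 = 6 > 3, so we need a5 ≤ 17; a5 = 14 ≤ 17  true
[11] values 10 <= 12 <= 14  true

Constraint 1 is violated.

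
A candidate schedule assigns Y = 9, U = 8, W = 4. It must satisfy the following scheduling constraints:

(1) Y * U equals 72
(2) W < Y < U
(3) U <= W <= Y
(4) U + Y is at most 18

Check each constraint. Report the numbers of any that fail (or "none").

(1) Y * U = 9 * 8 = 72 — OK.
(2) values 4, 9, 8; Y = 9 is not < U = 8 — violated.
(3) values 8, 4, 9; U = 8 is not <= W = 4 — violated.
(4) U + Y = 8 + 9 = 17; 17 ≤ 18 — OK.

Violated: 2, 3.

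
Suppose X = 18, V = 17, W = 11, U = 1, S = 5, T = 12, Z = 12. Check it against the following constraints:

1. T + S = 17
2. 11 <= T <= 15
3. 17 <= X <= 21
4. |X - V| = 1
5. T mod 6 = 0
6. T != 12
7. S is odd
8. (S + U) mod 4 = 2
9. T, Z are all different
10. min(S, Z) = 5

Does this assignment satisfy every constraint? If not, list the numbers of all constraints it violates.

1. T + S = 12 + 5 = 17 — holds.
2. T = 12 lies in [11, 15] — holds.
3. X = 18 lies in [17, 21] — holds.
4. |18 - 17| = 1 — holds.
5. 12 mod 6 = 0 — holds.
6. T = 12, but 12 is required to differ — fails.
7. S = 5 is odd — holds.
8. S + U = 6; 6 mod 4 = 2 — holds.
9. T = Z = 12, not all different — fails.
10. min(5, 12) = 5 — holds.

No — constraints 6 and 9 are not satisfied.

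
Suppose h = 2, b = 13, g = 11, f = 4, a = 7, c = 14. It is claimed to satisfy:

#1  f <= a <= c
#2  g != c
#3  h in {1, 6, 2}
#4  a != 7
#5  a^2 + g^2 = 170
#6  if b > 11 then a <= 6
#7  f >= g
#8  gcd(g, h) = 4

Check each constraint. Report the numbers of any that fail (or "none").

Violated: 4, 6, 7, and 8.

#1 values 4 <= 7 <= 14 — OK.
#2 g = 11, c = 14; distinct — OK.
#3 h = 2 is in {1, 6, 2} — OK.
#4 a = 7, but 7 is required to differ — violated.
#5 a^2 + g^2 = 7^2 + 11^2 = 49 + 121 = 170 — OK.
#6 b = 13 > 11, so we need a ≤ 6; but a = 7 > 6 — violated.
#7 f = 4, g = 11; 4 < 11 (want ≥) — violated.
#8 gcd(11, 2) = 1, not 4 — violated.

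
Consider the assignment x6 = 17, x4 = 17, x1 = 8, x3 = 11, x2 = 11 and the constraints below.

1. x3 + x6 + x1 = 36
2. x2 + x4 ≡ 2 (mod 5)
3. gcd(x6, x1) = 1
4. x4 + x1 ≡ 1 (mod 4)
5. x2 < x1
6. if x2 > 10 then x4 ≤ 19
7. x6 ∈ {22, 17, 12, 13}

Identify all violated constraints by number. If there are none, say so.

Constraints 2 and 5 are violated.

1. x3 + x6 + x1 = 11 + 17 + 8 = 36  holds
2. x2 + x4 = 28; 28 mod 5 = 3, not 2  fails
3. gcd(17, 8) = 1  holds
4. x4 + x1 = 25; 25 mod 4 = 1  holds
5. x2 = 11, x1 = 8; 11 ≥ 8 (want <)  fails
6. x2 = 11 > 10, so we need x4 ≤ 19; x4 = 17 ≤ 19  holds
7. x6 = 17 is in {22, 17, 12, 13}  holds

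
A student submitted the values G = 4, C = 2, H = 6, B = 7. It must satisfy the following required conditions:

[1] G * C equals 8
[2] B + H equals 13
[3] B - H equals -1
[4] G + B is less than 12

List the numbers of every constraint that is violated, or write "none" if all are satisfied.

[1] G * C = 4 * 2 = 8  ✓
[2] B + H = 7 + 6 = 13  ✓
[3] B - H = 7 - 6 = 1, not -1  ✗
[4] G + B = 4 + 7 = 11; 11 < 12  ✓

The assignment fails constraint 3.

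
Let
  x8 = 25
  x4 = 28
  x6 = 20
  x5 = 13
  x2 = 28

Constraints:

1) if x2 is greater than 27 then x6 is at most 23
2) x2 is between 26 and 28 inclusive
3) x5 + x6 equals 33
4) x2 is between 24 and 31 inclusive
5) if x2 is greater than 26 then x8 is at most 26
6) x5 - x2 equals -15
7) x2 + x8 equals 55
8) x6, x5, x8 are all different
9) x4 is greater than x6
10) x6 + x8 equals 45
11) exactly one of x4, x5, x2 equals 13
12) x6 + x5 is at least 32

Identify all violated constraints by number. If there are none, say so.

The assignment fails constraint 7.

1) x2 = 28 > 27, so we need x6 ≤ 23; x6 = 20 ≤ 23  ✔
2) x2 = 28 lies in [26, 28]  ✔
3) x5 + x6 = 13 + 20 = 33  ✔
4) x2 = 28 lies in [24, 31]  ✔
5) x2 = 28 > 26, so we need x8 ≤ 26; x8 = 25 ≤ 26  ✔
6) x5 - x2 = 13 - 28 = -15  ✔
7) x2 + x8 = 28 + 25 = 53, not 55  ✘
8) values 20, 13, 25 are pairwise distinct  ✔
9) x4 = 28, x6 = 20; 28 > 20  ✔
10) x6 + x8 = 20 + 25 = 45  ✔
11) x4=28, x5=13, x2=28; 1 of them equals 13  ✔
12) x6 + x5 = 20 + 13 = 33; 33 ≥ 32  ✔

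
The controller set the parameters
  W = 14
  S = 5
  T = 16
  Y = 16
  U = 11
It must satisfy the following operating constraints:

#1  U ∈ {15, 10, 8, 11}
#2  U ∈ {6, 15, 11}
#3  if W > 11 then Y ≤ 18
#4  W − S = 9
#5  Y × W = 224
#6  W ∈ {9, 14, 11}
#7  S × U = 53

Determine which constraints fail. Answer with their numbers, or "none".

#1 U = 11 is in {15, 10, 8, 11}  ✔
#2 U = 11 is in {6, 15, 11}  ✔
#3 W = 14 > 11, so we need Y ≤ 18; Y = 16 ≤ 18  ✔
#4 W − S = 14 − 5 = 9  ✔
#5 Y × W = 16 × 14 = 224  ✔
#6 W = 14 is in {9, 14, 11}  ✔
#7 S × U = 5 × 11 = 55, not 53  ✘

Constraint 7 does not hold.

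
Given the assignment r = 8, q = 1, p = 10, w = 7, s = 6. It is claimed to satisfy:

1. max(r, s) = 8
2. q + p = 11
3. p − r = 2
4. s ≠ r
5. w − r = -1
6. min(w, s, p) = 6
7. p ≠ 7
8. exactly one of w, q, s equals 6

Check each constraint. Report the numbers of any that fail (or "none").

1. max(8, 6) = 8  OK
2. q + p = 1 + 10 = 11  OK
3. p − r = 10 − 8 = 2  OK
4. s = 6, r = 8; distinct  OK
5. w − r = 7 − 8 = -1  OK
6. min(7, 6, 10) = 6  OK
7. p = 10, and 10 ≠ 7  OK
8. w=7, q=1, s=6; 1 of them equals 6  OK

The assignment satisfies every constraint.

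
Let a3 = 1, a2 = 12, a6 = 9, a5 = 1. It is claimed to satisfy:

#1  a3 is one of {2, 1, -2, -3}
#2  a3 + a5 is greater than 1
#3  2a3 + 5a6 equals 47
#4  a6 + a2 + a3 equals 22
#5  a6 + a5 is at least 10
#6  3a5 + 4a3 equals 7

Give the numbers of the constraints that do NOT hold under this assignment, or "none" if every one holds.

Yes — all constraints hold.

#1 a3 = 1 is in {2, 1, -2, -3}  ✔
#2 a3 + a5 = 1 + 1 = 2; 2 > 1  ✔
#3 2a3 + 5a6 = 2(1) + 5(9) = 47  ✔
#4 a6 + a2 + a3 = 9 + 12 + 1 = 22  ✔
#5 a6 + a5 = 9 + 1 = 10; 10 ≥ 10  ✔
#6 3a5 + 4a3 = 3(1) + 4(1) = 7  ✔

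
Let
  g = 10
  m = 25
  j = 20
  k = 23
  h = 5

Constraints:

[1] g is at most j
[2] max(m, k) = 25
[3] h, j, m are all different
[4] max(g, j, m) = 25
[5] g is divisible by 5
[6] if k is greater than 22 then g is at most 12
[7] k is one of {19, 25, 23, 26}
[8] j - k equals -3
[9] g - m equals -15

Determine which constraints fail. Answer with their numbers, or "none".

[1] g = 10, j = 20; 10 ≤ 20 — OK.
[2] max(25, 23) = 25 — OK.
[3] values 5, 20, 25 are pairwise distinct — OK.
[4] max(10, 20, 25) = 25 — OK.
[5] 10 / 5 = 2, so 5 divides 10 — OK.
[6] k = 23 > 22, so we need g ≤ 12; g = 10 ≤ 12 — OK.
[7] k = 23 is in {19, 25, 23, 26} — OK.
[8] j - k = 20 - 23 = -3 — OK.
[9] g - m = 10 - 25 = -15 — OK.

The assignment satisfies every constraint.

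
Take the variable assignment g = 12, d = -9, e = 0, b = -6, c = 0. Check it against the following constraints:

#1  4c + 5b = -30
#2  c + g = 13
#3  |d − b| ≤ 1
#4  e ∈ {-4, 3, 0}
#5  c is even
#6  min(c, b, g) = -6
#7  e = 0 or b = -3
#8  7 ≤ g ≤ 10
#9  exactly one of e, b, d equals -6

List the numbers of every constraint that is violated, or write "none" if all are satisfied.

#1 4c + 5b = 4(0) + 5(-6) = -30 — holds.
#2 c + g = 0 + 12 = 12, not 13 — does not hold.
#3 |-9 − (-6)| = 3; 3 > 1, exceeds bound 1 — does not hold.
#4 e = 0 is in {-4, 3, 0} — holds.
#5 c = 0 is even — holds.
#6 min(0, -6, 12) = -6 — holds.
#7 e = 0 = 0 (first disjunct) — holds.
#8 g = 12 is outside [7, 10] — does not hold.
#9 e=0, b=-6, d=-9; 1 of them equals -6 — holds.

Constraints 2, 3, 8 do not hold.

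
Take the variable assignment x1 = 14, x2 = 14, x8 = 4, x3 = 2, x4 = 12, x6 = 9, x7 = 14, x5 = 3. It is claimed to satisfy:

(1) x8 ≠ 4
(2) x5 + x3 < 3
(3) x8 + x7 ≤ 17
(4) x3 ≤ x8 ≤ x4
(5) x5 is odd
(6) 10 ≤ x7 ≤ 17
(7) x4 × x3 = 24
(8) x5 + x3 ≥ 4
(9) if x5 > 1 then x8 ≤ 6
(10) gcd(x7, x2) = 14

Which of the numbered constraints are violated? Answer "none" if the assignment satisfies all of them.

Violated: 1, 2, and 3.

(1) x8 = 4, but 4 is required to differ — does not hold.
(2) x5 + x3 = 3 + 2 = 5; 5 ≥ 3, bound 3 not met — does not hold.
(3) x8 + x7 = 4 + 14 = 18; 18 > 17, bound 17 not met — does not hold.
(4) values 2 ≤ 4 ≤ 12 — holds.
(5) x5 = 3 is odd — holds.
(6) x7 = 14 lies in [10, 17] — holds.
(7) x4 × x3 = 12 × 2 = 24 — holds.
(8) x5 + x3 = 3 + 2 = 5; 5 ≥ 4 — holds.
(9) x5 = 3 > 1, so we need x8 ≤ 6; x8 = 4 ≤ 6 — holds.
(10) gcd(14, 14) = 14 — holds.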